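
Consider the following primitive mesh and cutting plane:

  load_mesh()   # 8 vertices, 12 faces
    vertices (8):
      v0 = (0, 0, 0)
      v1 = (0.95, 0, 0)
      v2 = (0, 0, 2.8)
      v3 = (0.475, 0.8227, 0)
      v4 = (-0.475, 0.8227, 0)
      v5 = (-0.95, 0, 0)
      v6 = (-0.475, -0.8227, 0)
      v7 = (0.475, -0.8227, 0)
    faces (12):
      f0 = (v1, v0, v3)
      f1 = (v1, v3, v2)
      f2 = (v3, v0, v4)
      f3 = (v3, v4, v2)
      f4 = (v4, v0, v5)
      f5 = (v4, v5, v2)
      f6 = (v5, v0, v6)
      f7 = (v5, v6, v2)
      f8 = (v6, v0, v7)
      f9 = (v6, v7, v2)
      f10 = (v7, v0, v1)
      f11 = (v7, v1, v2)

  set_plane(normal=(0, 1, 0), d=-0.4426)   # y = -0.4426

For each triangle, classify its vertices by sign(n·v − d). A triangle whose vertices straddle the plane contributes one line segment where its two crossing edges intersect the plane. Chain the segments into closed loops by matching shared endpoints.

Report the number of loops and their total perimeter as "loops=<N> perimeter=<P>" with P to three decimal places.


loops=1 perimeter=4.632

Straddling triangles (6 of 12):
  (v5,v0,v6) [++-] → (-0.255543, -0.4426, 0)–(-0.694457, -0.4426, 0)  len=0.4389
  (v5,v6,v2) [+-+] → (-0.694457, -0.4426, 0)–(-0.255543, -0.4426, 1.29364)  len=1.3661
  (v6,v0,v7) [-+-] → (-0.255543, -0.4426, 0)–(0.255543, -0.4426, 0)  len=0.5111
  (v6,v7,v2) [--+] → (0.255543, -0.4426, 1.29364)–(-0.255543, -0.4426, 1.29364)  len=0.5111
  (v7,v0,v1) [-++] → (0.255543, -0.4426, 0)–(0.694457, -0.4426, 0)  len=0.4389
  (v7,v1,v2) [-++] → (0.694457, -0.4426, 0)–(0.255543, -0.4426, 1.29364)  len=1.3661

Chained into 1 loop(s):
  loop 1: 6 segments, perimeter = 4.6321
Total perimeter = 4.632


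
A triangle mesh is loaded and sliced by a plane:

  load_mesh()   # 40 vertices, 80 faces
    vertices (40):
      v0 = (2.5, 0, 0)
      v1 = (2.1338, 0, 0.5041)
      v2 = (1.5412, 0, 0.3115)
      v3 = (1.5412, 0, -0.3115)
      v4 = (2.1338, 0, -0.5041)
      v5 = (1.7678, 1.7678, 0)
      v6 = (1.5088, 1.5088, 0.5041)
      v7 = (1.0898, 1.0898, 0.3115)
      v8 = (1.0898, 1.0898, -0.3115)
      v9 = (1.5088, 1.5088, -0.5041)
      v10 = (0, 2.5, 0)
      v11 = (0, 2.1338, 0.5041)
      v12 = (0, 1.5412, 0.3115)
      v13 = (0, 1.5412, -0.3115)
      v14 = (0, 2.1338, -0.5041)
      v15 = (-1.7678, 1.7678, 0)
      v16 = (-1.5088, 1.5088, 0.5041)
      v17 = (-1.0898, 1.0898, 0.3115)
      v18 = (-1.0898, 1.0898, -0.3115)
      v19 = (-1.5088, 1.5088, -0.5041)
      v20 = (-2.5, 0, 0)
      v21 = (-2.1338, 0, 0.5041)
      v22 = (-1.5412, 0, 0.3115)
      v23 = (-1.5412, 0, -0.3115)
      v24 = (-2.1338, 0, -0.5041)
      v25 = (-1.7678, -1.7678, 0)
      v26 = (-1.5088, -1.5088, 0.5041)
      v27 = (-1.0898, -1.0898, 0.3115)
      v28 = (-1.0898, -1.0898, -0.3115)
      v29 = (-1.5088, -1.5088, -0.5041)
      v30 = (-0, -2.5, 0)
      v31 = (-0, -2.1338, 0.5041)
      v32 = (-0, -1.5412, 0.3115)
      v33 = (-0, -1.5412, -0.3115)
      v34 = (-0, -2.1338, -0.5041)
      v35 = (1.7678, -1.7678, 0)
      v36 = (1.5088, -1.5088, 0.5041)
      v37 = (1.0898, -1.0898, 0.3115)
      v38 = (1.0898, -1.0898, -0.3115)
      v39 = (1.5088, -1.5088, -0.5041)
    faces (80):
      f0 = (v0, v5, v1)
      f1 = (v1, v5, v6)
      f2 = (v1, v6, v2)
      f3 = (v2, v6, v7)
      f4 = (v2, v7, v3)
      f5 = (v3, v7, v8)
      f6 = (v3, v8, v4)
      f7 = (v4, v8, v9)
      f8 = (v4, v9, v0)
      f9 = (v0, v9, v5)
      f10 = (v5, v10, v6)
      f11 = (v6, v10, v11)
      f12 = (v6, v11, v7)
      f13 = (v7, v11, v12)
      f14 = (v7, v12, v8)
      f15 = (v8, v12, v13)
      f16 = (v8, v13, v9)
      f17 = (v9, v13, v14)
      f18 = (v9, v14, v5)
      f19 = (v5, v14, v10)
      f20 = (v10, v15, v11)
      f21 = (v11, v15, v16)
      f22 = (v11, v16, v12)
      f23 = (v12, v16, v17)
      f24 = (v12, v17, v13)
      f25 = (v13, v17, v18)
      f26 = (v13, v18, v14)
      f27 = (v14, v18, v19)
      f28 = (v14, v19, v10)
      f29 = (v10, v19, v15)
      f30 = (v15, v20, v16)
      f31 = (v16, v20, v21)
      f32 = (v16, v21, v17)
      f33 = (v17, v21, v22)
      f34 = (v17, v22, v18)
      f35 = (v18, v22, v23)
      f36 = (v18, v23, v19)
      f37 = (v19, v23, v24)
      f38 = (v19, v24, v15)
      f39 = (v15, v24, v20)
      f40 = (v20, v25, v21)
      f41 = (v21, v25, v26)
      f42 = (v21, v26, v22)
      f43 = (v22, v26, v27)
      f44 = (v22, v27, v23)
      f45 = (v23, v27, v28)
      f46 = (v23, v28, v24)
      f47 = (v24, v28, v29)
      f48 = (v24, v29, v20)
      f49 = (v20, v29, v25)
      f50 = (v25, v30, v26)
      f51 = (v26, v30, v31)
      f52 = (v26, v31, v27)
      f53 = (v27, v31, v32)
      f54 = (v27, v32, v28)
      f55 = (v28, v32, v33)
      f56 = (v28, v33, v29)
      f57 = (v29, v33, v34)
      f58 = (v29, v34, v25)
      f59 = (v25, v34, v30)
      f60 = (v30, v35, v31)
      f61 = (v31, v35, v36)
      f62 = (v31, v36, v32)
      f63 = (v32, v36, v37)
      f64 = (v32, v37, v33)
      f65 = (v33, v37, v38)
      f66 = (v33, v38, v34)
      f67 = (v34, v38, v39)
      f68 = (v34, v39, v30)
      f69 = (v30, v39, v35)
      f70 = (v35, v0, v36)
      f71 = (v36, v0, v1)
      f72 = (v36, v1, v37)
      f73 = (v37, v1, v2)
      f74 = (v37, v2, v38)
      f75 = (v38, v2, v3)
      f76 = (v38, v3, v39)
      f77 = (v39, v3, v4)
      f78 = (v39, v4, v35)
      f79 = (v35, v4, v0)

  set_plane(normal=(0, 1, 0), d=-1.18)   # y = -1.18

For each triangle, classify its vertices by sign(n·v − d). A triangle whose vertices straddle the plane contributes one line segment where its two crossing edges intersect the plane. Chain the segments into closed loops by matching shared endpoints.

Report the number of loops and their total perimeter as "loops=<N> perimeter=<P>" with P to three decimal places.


Straddling triangles (24 of 80):
  (v20,v25,v21) [+-+] → (-2.01126, -1.18, 0)–(-1.8895, -1.18, 0.167615)  len=0.2072
  (v21,v25,v26) [+--] → (-1.8895, -1.18, 0.167615)–(-1.645, -1.18, 0.5041)  len=0.4159
  (v21,v26,v22) [+-+] → (-1.645, -1.18, 0.5041)–(-1.51586, -1.18, 0.462128)  len=0.1358
  (v22,v26,v27) [+-+] → (-1.51586, -1.18, 0.462128)–(-1.18, -1.18, 0.352962)  len=0.3532
  (v24,v28,v29) [++-] → (-1.18, -1.18, -0.352962)–(-1.645, -1.18, -0.5041)  len=0.4889
  (v24,v29,v20) [+-+] → (-1.645, -1.18, -0.5041)–(-1.7248, -1.18, -0.394246)  len=0.1358
  (v20,v29,v25) [+--] → (-1.7248, -1.18, -0.394246)–(-2.01126, -1.18, 0)  len=0.4873
  (v26,v31,v27) [--+] → (-0.995643, -1.18, 0.32814)–(-1.18, -1.18, 0.352962)  len=0.1860
  (v27,v31,v32) [+--] → (-0.995643, -1.18, 0.32814)–(-0.872033, -1.18, 0.3115)  len=0.1247
  (v27,v32,v28) [+-+] → (-0.872033, -1.18, 0.3115)–(-0.872033, -1.18, -0.18701)  len=0.4985
  (v28,v32,v33) [+--] → (-0.872033, -1.18, -0.18701)–(-0.872033, -1.18, -0.3115)  len=0.1245
  (v28,v33,v29) [+--] → (-0.872033, -1.18, -0.3115)–(-1.18, -1.18, -0.352962)  len=0.3107
  (v32,v36,v37) [--+] → (1.18, -1.18, 0.352962)–(0.872033, -1.18, 0.3115)  len=0.3107
  (v32,v37,v33) [-+-] → (0.872033, -1.18, 0.3115)–(0.872033, -1.18, 0.18701)  len=0.1245
  (v33,v37,v38) [-++] → (0.872033, -1.18, 0.18701)–(0.872033, -1.18, -0.3115)  len=0.4985
  (v33,v38,v34) [-+-] → (0.872033, -1.18, -0.3115)–(0.995643, -1.18, -0.32814)  len=0.1247
  (v34,v38,v39) [-+-] → (0.995643, -1.18, -0.32814)–(1.18, -1.18, -0.352962)  len=0.1860
  (v35,v0,v36) [-+-] → (2.01126, -1.18, 0)–(1.7248, -1.18, 0.394246)  len=0.4873
  (v36,v0,v1) [-++] → (1.7248, -1.18, 0.394246)–(1.645, -1.18, 0.5041)  len=0.1358
  (v36,v1,v37) [-++] → (1.645, -1.18, 0.5041)–(1.18, -1.18, 0.352962)  len=0.4889
  (v38,v3,v39) [++-] → (1.51586, -1.18, -0.462128)–(1.18, -1.18, -0.352962)  len=0.3532
  (v39,v3,v4) [-++] → (1.51586, -1.18, -0.462128)–(1.645, -1.18, -0.5041)  len=0.1358
  (v39,v4,v35) [-+-] → (1.645, -1.18, -0.5041)–(1.8895, -1.18, -0.167615)  len=0.4159
  (v35,v4,v0) [-++] → (1.8895, -1.18, -0.167615)–(2.01126, -1.18, 0)  len=0.2072

Chained into 2 loop(s):
  loop 1: 12 segments, perimeter = 3.4686
  loop 2: 12 segments, perimeter = 3.4686
Total perimeter = 6.937

loops=2 perimeter=6.937


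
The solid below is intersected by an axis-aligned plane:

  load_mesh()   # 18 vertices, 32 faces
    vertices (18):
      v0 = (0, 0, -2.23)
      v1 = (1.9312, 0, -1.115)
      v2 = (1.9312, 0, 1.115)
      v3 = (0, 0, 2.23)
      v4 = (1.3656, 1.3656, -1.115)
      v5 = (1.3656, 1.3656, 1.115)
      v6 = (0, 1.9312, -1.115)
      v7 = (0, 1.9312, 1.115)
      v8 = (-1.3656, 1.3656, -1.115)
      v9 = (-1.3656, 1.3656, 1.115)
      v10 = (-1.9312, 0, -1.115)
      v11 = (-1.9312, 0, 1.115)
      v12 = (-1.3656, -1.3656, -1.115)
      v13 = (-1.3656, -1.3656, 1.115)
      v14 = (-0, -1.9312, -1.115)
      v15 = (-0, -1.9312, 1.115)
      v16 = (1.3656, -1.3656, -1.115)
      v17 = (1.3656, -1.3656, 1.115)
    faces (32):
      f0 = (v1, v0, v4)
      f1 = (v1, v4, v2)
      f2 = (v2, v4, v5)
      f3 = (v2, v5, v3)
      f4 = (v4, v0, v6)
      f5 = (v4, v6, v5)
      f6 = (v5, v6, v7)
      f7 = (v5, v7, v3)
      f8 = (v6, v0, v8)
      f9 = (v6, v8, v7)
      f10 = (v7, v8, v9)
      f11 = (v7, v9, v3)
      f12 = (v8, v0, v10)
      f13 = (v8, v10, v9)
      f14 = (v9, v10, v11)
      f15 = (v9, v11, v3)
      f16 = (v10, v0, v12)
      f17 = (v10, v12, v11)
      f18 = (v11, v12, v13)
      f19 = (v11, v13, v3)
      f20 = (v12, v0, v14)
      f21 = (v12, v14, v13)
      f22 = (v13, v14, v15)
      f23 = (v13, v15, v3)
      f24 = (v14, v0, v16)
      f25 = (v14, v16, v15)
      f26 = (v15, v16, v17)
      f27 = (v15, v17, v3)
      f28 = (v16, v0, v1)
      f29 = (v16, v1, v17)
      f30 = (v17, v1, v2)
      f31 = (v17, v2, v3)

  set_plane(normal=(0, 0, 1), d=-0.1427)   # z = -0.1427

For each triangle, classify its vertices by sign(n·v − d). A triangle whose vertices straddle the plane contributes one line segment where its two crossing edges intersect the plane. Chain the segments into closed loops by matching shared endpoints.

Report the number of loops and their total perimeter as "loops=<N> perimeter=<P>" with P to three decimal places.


loops=1 perimeter=11.825

Straddling triangles (16 of 32):
  (v1,v4,v2) [--+] → (1.61221, 0.770186, -0.1427)–(1.9312, 0, -0.1427)  len=0.8336
  (v2,v4,v5) [+-+] → (1.61221, 0.770186, -0.1427)–(1.3656, 1.3656, -0.1427)  len=0.6445
  (v4,v6,v5) [--+] → (0.595414, 1.68459, -0.1427)–(1.3656, 1.3656, -0.1427)  len=0.8336
  (v5,v6,v7) [+-+] → (0.595414, 1.68459, -0.1427)–(0, 1.9312, -0.1427)  len=0.6445
  (v6,v8,v7) [--+] → (-0.770186, 1.61221, -0.1427)–(0, 1.9312, -0.1427)  len=0.8336
  (v7,v8,v9) [+-+] → (-0.770186, 1.61221, -0.1427)–(-1.3656, 1.3656, -0.1427)  len=0.6445
  (v8,v10,v9) [--+] → (-1.68459, 0.595414, -0.1427)–(-1.3656, 1.3656, -0.1427)  len=0.8336
  (v9,v10,v11) [+-+] → (-1.68459, 0.595414, -0.1427)–(-1.9312, 0, -0.1427)  len=0.6445
  (v10,v12,v11) [--+] → (-1.61221, -0.770186, -0.1427)–(-1.9312, 0, -0.1427)  len=0.8336
  (v11,v12,v13) [+-+] → (-1.61221, -0.770186, -0.1427)–(-1.3656, -1.3656, -0.1427)  len=0.6445
  (v12,v14,v13) [--+] → (-0.595414, -1.68459, -0.1427)–(-1.3656, -1.3656, -0.1427)  len=0.8336
  (v13,v14,v15) [+-+] → (-0.595414, -1.68459, -0.1427)–(0, -1.9312, -0.1427)  len=0.6445
  (v14,v16,v15) [--+] → (0.770186, -1.61221, -0.1427)–(0, -1.9312, -0.1427)  len=0.8336
  (v15,v16,v17) [+-+] → (0.770186, -1.61221, -0.1427)–(1.3656, -1.3656, -0.1427)  len=0.6445
  (v16,v1,v17) [--+] → (1.68459, -0.595414, -0.1427)–(1.3656, -1.3656, -0.1427)  len=0.8336
  (v17,v1,v2) [+-+] → (1.68459, -0.595414, -0.1427)–(1.9312, 0, -0.1427)  len=0.6445

Chained into 1 loop(s):
  loop 1: 16 segments, perimeter = 11.8248
Total perimeter = 11.825


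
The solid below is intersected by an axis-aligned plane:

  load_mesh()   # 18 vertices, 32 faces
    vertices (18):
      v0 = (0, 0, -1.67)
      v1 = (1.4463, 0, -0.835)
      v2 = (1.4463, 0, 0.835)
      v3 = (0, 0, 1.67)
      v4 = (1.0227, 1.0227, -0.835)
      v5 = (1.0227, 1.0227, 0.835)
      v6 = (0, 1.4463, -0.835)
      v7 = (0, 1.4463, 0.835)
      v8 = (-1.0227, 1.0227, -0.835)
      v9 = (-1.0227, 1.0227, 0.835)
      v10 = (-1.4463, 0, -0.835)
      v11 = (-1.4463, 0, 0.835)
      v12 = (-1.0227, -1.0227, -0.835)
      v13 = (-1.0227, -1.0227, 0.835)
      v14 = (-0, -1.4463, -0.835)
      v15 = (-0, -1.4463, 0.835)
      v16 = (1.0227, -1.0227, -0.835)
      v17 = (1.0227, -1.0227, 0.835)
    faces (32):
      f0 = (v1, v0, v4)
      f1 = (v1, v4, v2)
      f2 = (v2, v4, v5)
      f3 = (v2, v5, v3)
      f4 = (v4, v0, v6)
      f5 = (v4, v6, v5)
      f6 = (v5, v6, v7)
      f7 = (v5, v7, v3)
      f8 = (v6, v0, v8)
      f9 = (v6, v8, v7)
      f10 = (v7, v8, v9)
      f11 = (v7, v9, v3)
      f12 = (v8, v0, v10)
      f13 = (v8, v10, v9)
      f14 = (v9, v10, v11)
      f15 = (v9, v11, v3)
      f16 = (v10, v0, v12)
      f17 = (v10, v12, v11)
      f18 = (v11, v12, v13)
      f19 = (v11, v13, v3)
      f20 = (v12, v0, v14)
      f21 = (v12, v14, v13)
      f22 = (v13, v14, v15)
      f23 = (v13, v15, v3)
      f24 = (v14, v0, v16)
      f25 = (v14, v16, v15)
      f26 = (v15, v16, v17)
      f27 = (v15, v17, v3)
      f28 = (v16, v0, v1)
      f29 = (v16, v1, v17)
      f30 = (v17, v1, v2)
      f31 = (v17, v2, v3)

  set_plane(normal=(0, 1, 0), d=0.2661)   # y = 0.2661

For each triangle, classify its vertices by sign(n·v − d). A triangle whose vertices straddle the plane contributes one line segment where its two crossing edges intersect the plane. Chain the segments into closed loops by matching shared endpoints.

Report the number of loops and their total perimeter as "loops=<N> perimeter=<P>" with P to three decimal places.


loops=1 perimeter=9.376

Straddling triangles (12 of 32):
  (v1,v0,v4) [--+] → (0.2661, 0.2661, -1.45274)–(1.33608, 0.2661, -0.835)  len=1.2355
  (v1,v4,v2) [-+-] → (1.33608, 0.2661, -0.835)–(1.33608, 0.2661, 0.400477)  len=1.2355
  (v2,v4,v5) [-++] → (1.33608, 0.2661, 0.400477)–(1.33608, 0.2661, 0.835)  len=0.4345
  (v2,v5,v3) [-+-] → (1.33608, 0.2661, 0.835)–(0.2661, 0.2661, 1.45274)  len=1.2355
  (v4,v0,v6) [+-+] → (0.2661, 0.2661, -1.45274)–(0, 0.2661, -1.51637)  len=0.2736
  (v5,v7,v3) [++-] → (0, 0.2661, 1.51637)–(0.2661, 0.2661, 1.45274)  len=0.2736
  (v6,v0,v8) [+-+] → (0, 0.2661, -1.51637)–(-0.2661, 0.2661, -1.45274)  len=0.2736
  (v7,v9,v3) [++-] → (-0.2661, 0.2661, 1.45274)–(0, 0.2661, 1.51637)  len=0.2736
  (v8,v0,v10) [+--] → (-0.2661, 0.2661, -1.45274)–(-1.33608, 0.2661, -0.835)  len=1.2355
  (v8,v10,v9) [+-+] → (-1.33608, 0.2661, -0.835)–(-1.33608, 0.2661, -0.400477)  len=0.4345
  (v9,v10,v11) [+--] → (-1.33608, 0.2661, -0.400477)–(-1.33608, 0.2661, 0.835)  len=1.2355
  (v9,v11,v3) [+--] → (-1.33608, 0.2661, 0.835)–(-0.2661, 0.2661, 1.45274)  len=1.2355

Chained into 1 loop(s):
  loop 1: 12 segments, perimeter = 9.3764
Total perimeter = 9.376


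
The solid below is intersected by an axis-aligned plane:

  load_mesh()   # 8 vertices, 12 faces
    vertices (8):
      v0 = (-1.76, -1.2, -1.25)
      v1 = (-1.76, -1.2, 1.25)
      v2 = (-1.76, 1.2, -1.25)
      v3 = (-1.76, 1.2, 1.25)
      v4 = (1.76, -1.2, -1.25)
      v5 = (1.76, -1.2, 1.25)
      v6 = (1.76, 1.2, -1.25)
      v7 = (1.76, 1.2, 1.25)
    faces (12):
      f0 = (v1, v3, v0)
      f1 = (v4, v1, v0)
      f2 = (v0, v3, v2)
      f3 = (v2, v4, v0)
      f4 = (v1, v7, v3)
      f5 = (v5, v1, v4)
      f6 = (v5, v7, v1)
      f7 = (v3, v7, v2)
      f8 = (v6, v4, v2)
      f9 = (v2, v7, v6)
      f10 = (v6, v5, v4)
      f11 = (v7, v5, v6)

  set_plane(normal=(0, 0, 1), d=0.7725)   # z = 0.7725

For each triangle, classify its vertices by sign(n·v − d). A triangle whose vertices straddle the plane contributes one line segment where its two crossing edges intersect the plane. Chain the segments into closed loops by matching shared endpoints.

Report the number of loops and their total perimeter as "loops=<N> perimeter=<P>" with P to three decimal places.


loops=1 perimeter=11.840

Straddling triangles (8 of 12):
  (v1,v3,v0) [++-] → (-1.76, 0.7416, 0.7725)–(-1.76, -1.2, 0.7725)  len=1.9416
  (v4,v1,v0) [-+-] → (-1.08768, -1.2, 0.7725)–(-1.76, -1.2, 0.7725)  len=0.6723
  (v0,v3,v2) [-+-] → (-1.76, 0.7416, 0.7725)–(-1.76, 1.2, 0.7725)  len=0.4584
  (v5,v1,v4) [++-] → (-1.08768, -1.2, 0.7725)–(1.76, -1.2, 0.7725)  len=2.8477
  (v3,v7,v2) [++-] → (1.08768, 1.2, 0.7725)–(-1.76, 1.2, 0.7725)  len=2.8477
  (v2,v7,v6) [-+-] → (1.08768, 1.2, 0.7725)–(1.76, 1.2, 0.7725)  len=0.6723
  (v6,v5,v4) [-+-] → (1.76, -0.7416, 0.7725)–(1.76, -1.2, 0.7725)  len=0.4584
  (v7,v5,v6) [++-] → (1.76, -0.7416, 0.7725)–(1.76, 1.2, 0.7725)  len=1.9416

Chained into 1 loop(s):
  loop 1: 8 segments, perimeter = 11.8400
Total perimeter = 11.840


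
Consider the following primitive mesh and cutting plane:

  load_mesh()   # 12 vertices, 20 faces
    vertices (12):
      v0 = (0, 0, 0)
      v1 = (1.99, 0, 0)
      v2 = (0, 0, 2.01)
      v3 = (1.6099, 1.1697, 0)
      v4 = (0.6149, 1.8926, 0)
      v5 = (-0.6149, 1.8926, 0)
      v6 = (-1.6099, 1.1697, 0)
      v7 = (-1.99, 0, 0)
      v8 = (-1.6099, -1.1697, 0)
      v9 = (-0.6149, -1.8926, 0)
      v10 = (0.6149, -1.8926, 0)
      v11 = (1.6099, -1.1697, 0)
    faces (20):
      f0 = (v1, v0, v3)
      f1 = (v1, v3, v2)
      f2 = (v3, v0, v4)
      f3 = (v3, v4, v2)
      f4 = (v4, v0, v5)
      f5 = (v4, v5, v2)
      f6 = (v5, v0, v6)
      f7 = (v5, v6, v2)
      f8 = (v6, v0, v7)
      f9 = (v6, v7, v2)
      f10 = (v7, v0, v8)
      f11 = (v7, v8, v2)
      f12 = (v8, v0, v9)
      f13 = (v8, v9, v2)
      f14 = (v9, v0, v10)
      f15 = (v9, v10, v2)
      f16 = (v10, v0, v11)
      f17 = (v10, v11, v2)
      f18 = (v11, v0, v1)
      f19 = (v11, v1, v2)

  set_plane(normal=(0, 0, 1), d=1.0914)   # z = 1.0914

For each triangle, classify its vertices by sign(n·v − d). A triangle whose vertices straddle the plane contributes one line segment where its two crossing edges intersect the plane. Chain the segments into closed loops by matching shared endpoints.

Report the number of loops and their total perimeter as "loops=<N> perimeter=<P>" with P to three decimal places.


Straddling triangles (10 of 20):
  (v1,v3,v2) [--+] → (0.735748, 0.53457, 1.0914)–(0.90946, 0, 1.0914)  len=0.5621
  (v3,v4,v2) [--+] → (0.281018, 0.864946, 1.0914)–(0.735748, 0.53457, 1.0914)  len=0.5621
  (v4,v5,v2) [--+] → (-0.281018, 0.864946, 1.0914)–(0.281018, 0.864946, 1.0914)  len=0.5620
  (v5,v6,v2) [--+] → (-0.735748, 0.53457, 1.0914)–(-0.281018, 0.864946, 1.0914)  len=0.5621
  (v6,v7,v2) [--+] → (-0.90946, 0, 1.0914)–(-0.735748, 0.53457, 1.0914)  len=0.5621
  (v7,v8,v2) [--+] → (-0.735748, -0.53457, 1.0914)–(-0.90946, 0, 1.0914)  len=0.5621
  (v8,v9,v2) [--+] → (-0.281018, -0.864946, 1.0914)–(-0.735748, -0.53457, 1.0914)  len=0.5621
  (v9,v10,v2) [--+] → (0.281018, -0.864946, 1.0914)–(-0.281018, -0.864946, 1.0914)  len=0.5620
  (v10,v11,v2) [--+] → (0.735748, -0.53457, 1.0914)–(0.281018, -0.864946, 1.0914)  len=0.5621
  (v11,v1,v2) [--+] → (0.90946, 0, 1.0914)–(0.735748, -0.53457, 1.0914)  len=0.5621

Chained into 1 loop(s):
  loop 1: 10 segments, perimeter = 5.6207
Total perimeter = 5.621

loops=1 perimeter=5.621


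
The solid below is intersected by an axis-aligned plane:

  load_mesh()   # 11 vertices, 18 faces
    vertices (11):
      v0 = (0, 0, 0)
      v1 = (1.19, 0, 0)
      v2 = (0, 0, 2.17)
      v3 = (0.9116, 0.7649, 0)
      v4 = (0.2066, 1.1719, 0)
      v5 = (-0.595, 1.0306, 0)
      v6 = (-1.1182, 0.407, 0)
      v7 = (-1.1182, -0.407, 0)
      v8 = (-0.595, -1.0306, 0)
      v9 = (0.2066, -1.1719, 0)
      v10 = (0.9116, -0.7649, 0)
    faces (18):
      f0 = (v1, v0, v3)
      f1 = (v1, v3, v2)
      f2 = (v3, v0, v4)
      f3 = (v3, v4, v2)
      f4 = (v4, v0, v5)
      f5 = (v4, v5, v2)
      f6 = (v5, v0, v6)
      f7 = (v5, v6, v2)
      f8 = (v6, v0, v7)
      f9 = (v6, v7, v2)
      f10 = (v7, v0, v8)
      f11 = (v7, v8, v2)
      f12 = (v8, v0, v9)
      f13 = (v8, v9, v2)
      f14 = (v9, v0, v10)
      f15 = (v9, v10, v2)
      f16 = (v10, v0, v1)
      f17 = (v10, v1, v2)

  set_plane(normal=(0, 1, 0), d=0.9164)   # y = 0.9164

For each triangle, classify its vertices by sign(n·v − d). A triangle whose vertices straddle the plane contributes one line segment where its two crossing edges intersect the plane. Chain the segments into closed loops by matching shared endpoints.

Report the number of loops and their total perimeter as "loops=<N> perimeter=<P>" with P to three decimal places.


loops=1 perimeter=3.038

Straddling triangles (6 of 18):
  (v3,v0,v4) [--+] → (0.161557, 0.9164, 0)–(0.649174, 0.9164, 0)  len=0.4876
  (v3,v4,v2) [-+-] → (0.649174, 0.9164, 0)–(0.161557, 0.9164, 0.473108)  len=0.6794
  (v4,v0,v5) [+-+] → (0.161557, 0.9164, 0)–(-0.529069, 0.9164, 0)  len=0.6906
  (v4,v5,v2) [++-] → (-0.529069, 0.9164, 0.240456)–(0.161557, 0.9164, 0.473108)  len=0.7288
  (v5,v0,v6) [+--] → (-0.529069, 0.9164, 0)–(-0.690814, 0.9164, 0)  len=0.1617
  (v5,v6,v2) [+--] → (-0.690814, 0.9164, 0)–(-0.529069, 0.9164, 0.240456)  len=0.2898

Chained into 1 loop(s):
  loop 1: 6 segments, perimeter = 3.0380
Total perimeter = 3.038


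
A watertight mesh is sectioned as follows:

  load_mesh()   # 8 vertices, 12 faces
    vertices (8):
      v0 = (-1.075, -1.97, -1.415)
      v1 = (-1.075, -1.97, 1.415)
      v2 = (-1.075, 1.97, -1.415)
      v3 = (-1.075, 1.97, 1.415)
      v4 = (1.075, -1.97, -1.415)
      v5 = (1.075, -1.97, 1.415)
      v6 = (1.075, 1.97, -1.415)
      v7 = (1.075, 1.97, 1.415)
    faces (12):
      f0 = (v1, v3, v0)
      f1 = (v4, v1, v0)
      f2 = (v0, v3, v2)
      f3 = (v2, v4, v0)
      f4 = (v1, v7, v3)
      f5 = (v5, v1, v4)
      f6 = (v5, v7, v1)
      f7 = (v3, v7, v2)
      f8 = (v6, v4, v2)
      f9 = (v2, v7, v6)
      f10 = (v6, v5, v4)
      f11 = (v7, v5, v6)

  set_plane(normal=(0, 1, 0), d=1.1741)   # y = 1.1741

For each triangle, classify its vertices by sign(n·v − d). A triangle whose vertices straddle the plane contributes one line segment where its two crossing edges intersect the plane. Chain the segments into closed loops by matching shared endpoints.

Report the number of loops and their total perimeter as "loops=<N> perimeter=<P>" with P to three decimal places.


loops=1 perimeter=9.960

Straddling triangles (8 of 12):
  (v1,v3,v0) [-+-] → (-1.075, 1.1741, 1.415)–(-1.075, 1.1741, 0.843326)  len=0.5717
  (v0,v3,v2) [-++] → (-1.075, 1.1741, 0.843326)–(-1.075, 1.1741, -1.415)  len=2.2583
  (v2,v4,v0) [+--] → (-0.640689, 1.1741, -1.415)–(-1.075, 1.1741, -1.415)  len=0.4343
  (v1,v7,v3) [-++] → (0.640689, 1.1741, 1.415)–(-1.075, 1.1741, 1.415)  len=1.7157
  (v5,v7,v1) [-+-] → (1.075, 1.1741, 1.415)–(0.640689, 1.1741, 1.415)  len=0.4343
  (v6,v4,v2) [+-+] → (1.075, 1.1741, -1.415)–(-0.640689, 1.1741, -1.415)  len=1.7157
  (v6,v5,v4) [+--] → (1.075, 1.1741, -0.843326)–(1.075, 1.1741, -1.415)  len=0.5717
  (v7,v5,v6) [+-+] → (1.075, 1.1741, 1.415)–(1.075, 1.1741, -0.843326)  len=2.2583

Chained into 1 loop(s):
  loop 1: 8 segments, perimeter = 9.9600
Total perimeter = 9.960


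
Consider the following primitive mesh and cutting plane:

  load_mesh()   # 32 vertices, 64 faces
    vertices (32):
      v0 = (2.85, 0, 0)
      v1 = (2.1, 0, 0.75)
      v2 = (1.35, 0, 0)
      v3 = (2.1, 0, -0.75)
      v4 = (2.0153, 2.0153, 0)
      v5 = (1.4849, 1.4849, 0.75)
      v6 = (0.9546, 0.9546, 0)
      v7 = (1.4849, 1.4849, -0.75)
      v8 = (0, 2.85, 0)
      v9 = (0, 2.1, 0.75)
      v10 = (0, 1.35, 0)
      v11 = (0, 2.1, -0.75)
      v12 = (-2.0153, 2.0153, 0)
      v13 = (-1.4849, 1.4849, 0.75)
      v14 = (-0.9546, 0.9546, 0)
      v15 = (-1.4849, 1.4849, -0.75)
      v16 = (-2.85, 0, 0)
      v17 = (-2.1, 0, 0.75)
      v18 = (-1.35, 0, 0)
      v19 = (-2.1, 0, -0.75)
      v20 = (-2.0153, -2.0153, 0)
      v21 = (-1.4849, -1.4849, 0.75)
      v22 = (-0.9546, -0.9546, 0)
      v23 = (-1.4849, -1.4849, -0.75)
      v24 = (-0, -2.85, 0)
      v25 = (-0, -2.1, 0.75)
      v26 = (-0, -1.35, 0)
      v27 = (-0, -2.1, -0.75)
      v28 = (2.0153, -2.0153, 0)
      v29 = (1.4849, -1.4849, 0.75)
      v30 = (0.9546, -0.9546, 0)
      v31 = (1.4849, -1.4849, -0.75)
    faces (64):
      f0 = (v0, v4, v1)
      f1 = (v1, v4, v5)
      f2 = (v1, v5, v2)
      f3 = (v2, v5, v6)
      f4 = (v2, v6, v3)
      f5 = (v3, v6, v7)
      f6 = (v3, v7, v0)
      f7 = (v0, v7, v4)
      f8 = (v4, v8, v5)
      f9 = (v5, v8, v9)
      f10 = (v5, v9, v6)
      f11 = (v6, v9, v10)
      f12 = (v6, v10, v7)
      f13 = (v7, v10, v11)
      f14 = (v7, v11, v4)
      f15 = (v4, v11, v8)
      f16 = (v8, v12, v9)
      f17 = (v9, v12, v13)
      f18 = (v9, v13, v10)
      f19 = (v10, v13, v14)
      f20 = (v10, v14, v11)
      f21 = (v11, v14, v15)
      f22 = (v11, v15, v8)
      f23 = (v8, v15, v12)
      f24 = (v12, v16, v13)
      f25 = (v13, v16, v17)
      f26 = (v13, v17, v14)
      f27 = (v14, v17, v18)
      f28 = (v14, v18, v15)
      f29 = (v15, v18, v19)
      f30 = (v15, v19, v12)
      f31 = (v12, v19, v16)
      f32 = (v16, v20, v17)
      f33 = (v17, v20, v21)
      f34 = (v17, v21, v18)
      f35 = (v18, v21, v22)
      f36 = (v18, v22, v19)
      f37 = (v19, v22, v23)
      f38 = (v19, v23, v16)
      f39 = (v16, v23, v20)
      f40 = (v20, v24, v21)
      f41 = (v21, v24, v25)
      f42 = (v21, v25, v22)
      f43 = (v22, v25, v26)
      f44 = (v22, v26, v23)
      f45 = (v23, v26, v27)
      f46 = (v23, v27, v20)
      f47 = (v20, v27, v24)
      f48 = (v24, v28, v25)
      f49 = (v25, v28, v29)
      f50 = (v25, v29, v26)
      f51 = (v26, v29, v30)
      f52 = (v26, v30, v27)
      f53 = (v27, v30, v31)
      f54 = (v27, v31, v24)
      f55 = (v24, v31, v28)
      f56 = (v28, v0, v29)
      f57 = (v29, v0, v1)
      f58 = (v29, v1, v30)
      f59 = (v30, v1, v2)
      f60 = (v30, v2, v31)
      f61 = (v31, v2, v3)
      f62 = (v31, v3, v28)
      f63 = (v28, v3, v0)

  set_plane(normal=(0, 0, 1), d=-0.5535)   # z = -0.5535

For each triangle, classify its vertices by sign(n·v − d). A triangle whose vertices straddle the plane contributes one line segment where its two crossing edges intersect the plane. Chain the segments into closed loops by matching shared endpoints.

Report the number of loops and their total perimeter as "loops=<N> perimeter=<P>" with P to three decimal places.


loops=2 perimeter=25.716

Straddling triangles (32 of 64):
  (v2,v6,v3) [++-] → (1.79991, 0.250105, -0.5535)–(1.9035, 0, -0.5535)  len=0.2707
  (v3,v6,v7) [-+-] → (1.79991, 0.250105, -0.5535)–(1.34596, 1.34596, -0.5535)  len=1.1862
  (v3,v7,v0) [--+] → (1.84256, 1.09586, -0.5535)–(2.2965, 0, -0.5535)  len=1.1862
  (v0,v7,v4) [+-+] → (1.84256, 1.09586, -0.5535)–(1.62386, 1.62386, -0.5535)  len=0.5715
  (v6,v10,v7) [++-] → (1.09586, 1.44956, -0.5535)–(1.34596, 1.34596, -0.5535)  len=0.2707
  (v7,v10,v11) [-+-] → (1.09586, 1.44956, -0.5535)–(0, 1.9035, -0.5535)  len=1.1862
  (v7,v11,v4) [--+] → (0.528009, 2.07781, -0.5535)–(1.62386, 1.62386, -0.5535)  len=1.1862
  (v4,v11,v8) [+-+] → (0.528009, 2.07781, -0.5535)–(0, 2.2965, -0.5535)  len=0.5715
  (v10,v14,v11) [++-] → (-0.250105, 1.79991, -0.5535)–(0, 1.9035, -0.5535)  len=0.2707
  (v11,v14,v15) [-+-] → (-0.250105, 1.79991, -0.5535)–(-1.34596, 1.34596, -0.5535)  len=1.1862
  (v11,v15,v8) [--+] → (-1.09586, 1.84256, -0.5535)–(0, 2.2965, -0.5535)  len=1.1862
  (v8,v15,v12) [+-+] → (-1.09586, 1.84256, -0.5535)–(-1.62386, 1.62386, -0.5535)  len=0.5715
  (v14,v18,v15) [++-] → (-1.44956, 1.09586, -0.5535)–(-1.34596, 1.34596, -0.5535)  len=0.2707
  (v15,v18,v19) [-+-] → (-1.44956, 1.09586, -0.5535)–(-1.9035, 0, -0.5535)  len=1.1862
  (v15,v19,v12) [--+] → (-2.07781, 0.528009, -0.5535)–(-1.62386, 1.62386, -0.5535)  len=1.1862
  (v12,v19,v16) [+-+] → (-2.07781, 0.528009, -0.5535)–(-2.2965, 0, -0.5535)  len=0.5715
  (v18,v22,v19) [++-] → (-1.79991, -0.250105, -0.5535)–(-1.9035, 0, -0.5535)  len=0.2707
  (v19,v22,v23) [-+-] → (-1.79991, -0.250105, -0.5535)–(-1.34596, -1.34596, -0.5535)  len=1.1862
  (v19,v23,v16) [--+] → (-1.84256, -1.09586, -0.5535)–(-2.2965, 0, -0.5535)  len=1.1862
  (v16,v23,v20) [+-+] → (-1.84256, -1.09586, -0.5535)–(-1.62386, -1.62386, -0.5535)  len=0.5715
  (v22,v26,v23) [++-] → (-1.09586, -1.44956, -0.5535)–(-1.34596, -1.34596, -0.5535)  len=0.2707
  (v23,v26,v27) [-+-] → (-1.09586, -1.44956, -0.5535)–(0, -1.9035, -0.5535)  len=1.1862
  (v23,v27,v20) [--+] → (-0.528009, -2.07781, -0.5535)–(-1.62386, -1.62386, -0.5535)  len=1.1862
  (v20,v27,v24) [+-+] → (-0.528009, -2.07781, -0.5535)–(0, -2.2965, -0.5535)  len=0.5715
  (v26,v30,v27) [++-] → (0.250105, -1.79991, -0.5535)–(0, -1.9035, -0.5535)  len=0.2707
  (v27,v30,v31) [-+-] → (0.250105, -1.79991, -0.5535)–(1.34596, -1.34596, -0.5535)  len=1.1862
  (v27,v31,v24) [--+] → (1.09586, -1.84256, -0.5535)–(0, -2.2965, -0.5535)  len=1.1862
  (v24,v31,v28) [+-+] → (1.09586, -1.84256, -0.5535)–(1.62386, -1.62386, -0.5535)  len=0.5715
  (v30,v2,v31) [++-] → (1.44956, -1.09586, -0.5535)–(1.34596, -1.34596, -0.5535)  len=0.2707
  (v31,v2,v3) [-+-] → (1.44956, -1.09586, -0.5535)–(1.9035, 0, -0.5535)  len=1.1862
  (v31,v3,v28) [--+] → (2.07781, -0.528009, -0.5535)–(1.62386, -1.62386, -0.5535)  len=1.1862
  (v28,v3,v0) [+-+] → (2.07781, -0.528009, -0.5535)–(2.2965, 0, -0.5535)  len=0.5715

Chained into 2 loop(s):
  loop 1: 16 segments, perimeter = 11.6549
  loop 2: 16 segments, perimeter = 14.0613
Total perimeter = 25.716


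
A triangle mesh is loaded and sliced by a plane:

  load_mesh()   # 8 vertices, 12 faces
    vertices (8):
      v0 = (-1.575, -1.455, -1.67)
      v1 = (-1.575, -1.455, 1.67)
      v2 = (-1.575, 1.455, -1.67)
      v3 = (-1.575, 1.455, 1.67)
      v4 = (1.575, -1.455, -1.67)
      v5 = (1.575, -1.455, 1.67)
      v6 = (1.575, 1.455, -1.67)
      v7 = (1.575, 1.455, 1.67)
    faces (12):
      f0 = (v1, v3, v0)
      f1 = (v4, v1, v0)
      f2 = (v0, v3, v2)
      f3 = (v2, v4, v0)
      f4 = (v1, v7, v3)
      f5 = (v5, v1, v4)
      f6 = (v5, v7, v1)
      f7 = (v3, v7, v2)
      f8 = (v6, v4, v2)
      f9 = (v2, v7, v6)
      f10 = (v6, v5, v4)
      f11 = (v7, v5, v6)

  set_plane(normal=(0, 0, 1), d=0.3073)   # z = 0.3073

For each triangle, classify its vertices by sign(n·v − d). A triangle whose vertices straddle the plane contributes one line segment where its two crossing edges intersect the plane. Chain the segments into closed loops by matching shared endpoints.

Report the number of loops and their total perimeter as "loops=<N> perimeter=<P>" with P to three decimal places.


Straddling triangles (8 of 12):
  (v1,v3,v0) [++-] → (-1.575, 0.267737, 0.3073)–(-1.575, -1.455, 0.3073)  len=1.7227
  (v4,v1,v0) [-+-] → (-0.289819, -1.455, 0.3073)–(-1.575, -1.455, 0.3073)  len=1.2852
  (v0,v3,v2) [-+-] → (-1.575, 0.267737, 0.3073)–(-1.575, 1.455, 0.3073)  len=1.1873
  (v5,v1,v4) [++-] → (-0.289819, -1.455, 0.3073)–(1.575, -1.455, 0.3073)  len=1.8648
  (v3,v7,v2) [++-] → (0.289819, 1.455, 0.3073)–(-1.575, 1.455, 0.3073)  len=1.8648
  (v2,v7,v6) [-+-] → (0.289819, 1.455, 0.3073)–(1.575, 1.455, 0.3073)  len=1.2852
  (v6,v5,v4) [-+-] → (1.575, -0.267737, 0.3073)–(1.575, -1.455, 0.3073)  len=1.1873
  (v7,v5,v6) [++-] → (1.575, -0.267737, 0.3073)–(1.575, 1.455, 0.3073)  len=1.7227

Chained into 1 loop(s):
  loop 1: 8 segments, perimeter = 12.1200
Total perimeter = 12.120

loops=1 perimeter=12.120


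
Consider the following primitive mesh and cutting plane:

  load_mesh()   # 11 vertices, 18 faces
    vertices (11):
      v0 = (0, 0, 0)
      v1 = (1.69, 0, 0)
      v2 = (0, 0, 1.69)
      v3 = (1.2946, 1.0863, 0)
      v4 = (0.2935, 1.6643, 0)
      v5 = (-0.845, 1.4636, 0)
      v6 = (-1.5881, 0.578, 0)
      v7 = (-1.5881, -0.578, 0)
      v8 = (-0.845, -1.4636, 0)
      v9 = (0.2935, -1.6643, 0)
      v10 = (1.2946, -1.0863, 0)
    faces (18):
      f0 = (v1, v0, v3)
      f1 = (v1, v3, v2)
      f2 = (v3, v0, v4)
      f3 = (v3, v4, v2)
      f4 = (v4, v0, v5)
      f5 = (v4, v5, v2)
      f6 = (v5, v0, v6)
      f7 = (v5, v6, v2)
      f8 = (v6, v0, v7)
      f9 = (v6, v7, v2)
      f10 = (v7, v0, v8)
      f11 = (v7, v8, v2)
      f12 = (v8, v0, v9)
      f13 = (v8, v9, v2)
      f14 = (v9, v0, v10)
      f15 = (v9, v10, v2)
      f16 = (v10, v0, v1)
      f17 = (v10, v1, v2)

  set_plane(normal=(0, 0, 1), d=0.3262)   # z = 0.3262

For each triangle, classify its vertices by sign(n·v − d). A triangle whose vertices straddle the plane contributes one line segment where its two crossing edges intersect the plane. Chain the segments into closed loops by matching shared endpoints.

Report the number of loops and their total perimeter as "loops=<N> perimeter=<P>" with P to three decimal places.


Straddling triangles (9 of 18):
  (v1,v3,v2) [--+] → (1.04472, 0.876625, 0.3262)–(1.3638, 0, 0.3262)  len=0.9329
  (v3,v4,v2) [--+] → (0.236849, 1.34306, 0.3262)–(1.04472, 0.876625, 0.3262)  len=0.9329
  (v4,v5,v2) [--+] → (-0.6819, 1.1811, 0.3262)–(0.236849, 1.34306, 0.3262)  len=0.9329
  (v5,v6,v2) [--+] → (-1.28157, 0.466436, 0.3262)–(-0.6819, 1.1811, 0.3262)  len=0.9329
  (v6,v7,v2) [--+] → (-1.28157, -0.466436, 0.3262)–(-1.28157, 0.466436, 0.3262)  len=0.9329
  (v7,v8,v2) [--+] → (-0.6819, -1.1811, 0.3262)–(-1.28157, -0.466436, 0.3262)  len=0.9329
  (v8,v9,v2) [--+] → (0.236849, -1.34306, 0.3262)–(-0.6819, -1.1811, 0.3262)  len=0.9329
  (v9,v10,v2) [--+] → (1.04472, -0.876625, 0.3262)–(0.236849, -1.34306, 0.3262)  len=0.9329
  (v10,v1,v2) [--+] → (1.3638, 0, 0.3262)–(1.04472, -0.876625, 0.3262)  len=0.9329

Chained into 1 loop(s):
  loop 1: 9 segments, perimeter = 8.3960
Total perimeter = 8.396

loops=1 perimeter=8.396


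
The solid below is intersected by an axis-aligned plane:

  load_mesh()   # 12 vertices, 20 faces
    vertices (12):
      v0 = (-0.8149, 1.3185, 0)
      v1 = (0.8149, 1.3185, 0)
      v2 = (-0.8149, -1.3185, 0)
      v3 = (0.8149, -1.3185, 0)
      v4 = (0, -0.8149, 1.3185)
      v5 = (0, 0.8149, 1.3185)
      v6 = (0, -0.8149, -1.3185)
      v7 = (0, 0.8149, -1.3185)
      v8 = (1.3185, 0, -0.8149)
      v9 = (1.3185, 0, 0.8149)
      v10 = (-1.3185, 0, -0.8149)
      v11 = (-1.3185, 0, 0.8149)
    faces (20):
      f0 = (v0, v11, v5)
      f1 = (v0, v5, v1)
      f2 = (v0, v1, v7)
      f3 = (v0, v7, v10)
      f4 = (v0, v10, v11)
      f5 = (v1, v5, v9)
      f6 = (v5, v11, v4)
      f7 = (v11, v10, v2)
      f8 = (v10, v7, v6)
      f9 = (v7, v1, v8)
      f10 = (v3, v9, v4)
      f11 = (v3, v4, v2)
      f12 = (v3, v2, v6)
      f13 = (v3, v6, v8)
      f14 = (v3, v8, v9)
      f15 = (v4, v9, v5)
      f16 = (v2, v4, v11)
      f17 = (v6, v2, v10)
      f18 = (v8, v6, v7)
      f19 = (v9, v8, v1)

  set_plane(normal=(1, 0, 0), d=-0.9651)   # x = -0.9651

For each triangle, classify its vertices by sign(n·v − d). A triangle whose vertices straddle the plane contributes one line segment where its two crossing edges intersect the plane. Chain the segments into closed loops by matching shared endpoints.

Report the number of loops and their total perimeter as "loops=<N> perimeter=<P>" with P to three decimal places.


loops=1 perimeter=5.844

Straddling triangles (8 of 20):
  (v0,v11,v5) [+-+] → (-0.9651, 0.925254, 0.243046)–(-0.9651, 0.218419, 0.949881)  len=0.9996
  (v0,v7,v10) [++-] → (-0.9651, 0.218419, -0.949881)–(-0.9651, 0.925254, -0.243046)  len=0.9996
  (v0,v10,v11) [+--] → (-0.9651, 0.925254, -0.243046)–(-0.9651, 0.925254, 0.243046)  len=0.4861
  (v5,v11,v4) [+-+] → (-0.9651, 0.218419, 0.949881)–(-0.9651, -0.218419, 0.949881)  len=0.4368
  (v11,v10,v2) [--+] → (-0.9651, -0.925254, -0.243046)–(-0.9651, -0.925254, 0.243046)  len=0.4861
  (v10,v7,v6) [-++] → (-0.9651, 0.218419, -0.949881)–(-0.9651, -0.218419, -0.949881)  len=0.4368
  (v2,v4,v11) [++-] → (-0.9651, -0.218419, 0.949881)–(-0.9651, -0.925254, 0.243046)  len=0.9996
  (v6,v2,v10) [++-] → (-0.9651, -0.925254, -0.243046)–(-0.9651, -0.218419, -0.949881)  len=0.9996

Chained into 1 loop(s):
  loop 1: 8 segments, perimeter = 5.8443
Total perimeter = 5.844


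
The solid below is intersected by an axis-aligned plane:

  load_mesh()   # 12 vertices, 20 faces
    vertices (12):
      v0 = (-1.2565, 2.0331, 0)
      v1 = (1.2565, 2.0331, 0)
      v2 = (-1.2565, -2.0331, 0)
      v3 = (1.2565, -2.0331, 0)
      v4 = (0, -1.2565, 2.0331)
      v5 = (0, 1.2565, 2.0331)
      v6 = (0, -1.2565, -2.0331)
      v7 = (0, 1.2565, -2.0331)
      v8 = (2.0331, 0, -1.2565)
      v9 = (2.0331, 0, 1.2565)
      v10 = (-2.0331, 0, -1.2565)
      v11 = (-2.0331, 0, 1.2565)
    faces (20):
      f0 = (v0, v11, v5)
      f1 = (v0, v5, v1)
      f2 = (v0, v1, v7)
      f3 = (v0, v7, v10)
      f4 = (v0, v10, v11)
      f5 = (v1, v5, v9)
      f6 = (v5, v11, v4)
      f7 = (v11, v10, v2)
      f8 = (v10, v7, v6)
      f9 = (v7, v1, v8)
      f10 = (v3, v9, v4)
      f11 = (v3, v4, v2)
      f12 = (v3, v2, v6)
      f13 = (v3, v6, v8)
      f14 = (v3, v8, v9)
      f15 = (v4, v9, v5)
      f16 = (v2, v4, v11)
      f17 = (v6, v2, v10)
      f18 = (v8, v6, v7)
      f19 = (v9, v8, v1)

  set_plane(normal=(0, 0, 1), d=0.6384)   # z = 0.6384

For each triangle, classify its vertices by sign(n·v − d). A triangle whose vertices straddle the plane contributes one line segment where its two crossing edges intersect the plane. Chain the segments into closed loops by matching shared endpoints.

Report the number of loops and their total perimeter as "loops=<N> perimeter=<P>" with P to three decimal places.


Straddling triangles (10 of 20):
  (v0,v11,v5) [-++] → (-1.65107, 1.00013, 0.6384)–(-0.861955, 1.78925, 0.6384)  len=1.1160
  (v0,v5,v1) [-+-] → (-0.861955, 1.78925, 0.6384)–(0.861955, 1.78925, 0.6384)  len=1.7239
  (v0,v10,v11) [--+] → (-2.0331, 0, 0.6384)–(-1.65107, 1.00013, 0.6384)  len=1.0706
  (v1,v5,v9) [-++] → (0.861955, 1.78925, 0.6384)–(1.65107, 1.00013, 0.6384)  len=1.1160
  (v11,v10,v2) [+--] → (-2.0331, 0, 0.6384)–(-1.65107, -1.00013, 0.6384)  len=1.0706
  (v3,v9,v4) [-++] → (1.65107, -1.00013, 0.6384)–(0.861955, -1.78925, 0.6384)  len=1.1160
  (v3,v4,v2) [-+-] → (0.861955, -1.78925, 0.6384)–(-0.861955, -1.78925, 0.6384)  len=1.7239
  (v3,v8,v9) [--+] → (2.0331, 0, 0.6384)–(1.65107, -1.00013, 0.6384)  len=1.0706
  (v2,v4,v11) [-++] → (-0.861955, -1.78925, 0.6384)–(-1.65107, -1.00013, 0.6384)  len=1.1160
  (v9,v8,v1) [+--] → (2.0331, 0, 0.6384)–(1.65107, 1.00013, 0.6384)  len=1.0706

Chained into 1 loop(s):
  loop 1: 10 segments, perimeter = 12.1942
Total perimeter = 12.194

loops=1 perimeter=12.194


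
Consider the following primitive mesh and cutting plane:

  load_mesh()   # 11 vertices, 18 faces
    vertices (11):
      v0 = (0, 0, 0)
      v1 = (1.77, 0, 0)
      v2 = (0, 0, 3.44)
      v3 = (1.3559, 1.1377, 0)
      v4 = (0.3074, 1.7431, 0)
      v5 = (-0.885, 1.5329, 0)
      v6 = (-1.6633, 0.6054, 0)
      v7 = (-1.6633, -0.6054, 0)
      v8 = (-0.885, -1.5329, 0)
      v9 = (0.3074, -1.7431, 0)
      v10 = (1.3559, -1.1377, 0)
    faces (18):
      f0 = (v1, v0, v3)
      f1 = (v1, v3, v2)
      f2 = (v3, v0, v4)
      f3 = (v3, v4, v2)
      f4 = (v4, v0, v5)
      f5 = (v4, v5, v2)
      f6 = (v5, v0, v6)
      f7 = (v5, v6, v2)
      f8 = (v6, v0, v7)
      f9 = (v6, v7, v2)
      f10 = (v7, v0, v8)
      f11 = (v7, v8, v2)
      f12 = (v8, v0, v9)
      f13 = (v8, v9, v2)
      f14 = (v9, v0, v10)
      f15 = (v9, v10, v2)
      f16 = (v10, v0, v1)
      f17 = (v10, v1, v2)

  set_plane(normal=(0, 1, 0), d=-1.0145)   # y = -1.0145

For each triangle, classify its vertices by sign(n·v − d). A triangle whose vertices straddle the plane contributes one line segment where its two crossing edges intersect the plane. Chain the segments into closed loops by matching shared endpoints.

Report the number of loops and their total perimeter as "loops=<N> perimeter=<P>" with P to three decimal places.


Straddling triangles (8 of 18):
  (v7,v0,v8) [++-] → (-0.585708, -1.0145, 0)–(-1.32001, -1.0145, 0)  len=0.7343
  (v7,v8,v2) [+-+] → (-1.32001, -1.0145, 0)–(-0.585708, -1.0145, 1.16335)  len=1.3757
  (v8,v0,v9) [-+-] → (-0.585708, -1.0145, 0)–(0.17891, -1.0145, 0)  len=0.7646
  (v8,v9,v2) [--+] → (0.17891, -1.0145, 1.43789)–(-0.585708, -1.0145, 1.16335)  len=0.8124
  (v9,v0,v10) [-+-] → (0.17891, -1.0145, 0)–(1.20907, -1.0145, 0)  len=1.0302
  (v9,v10,v2) [--+] → (1.20907, -1.0145, 0.372513)–(0.17891, -1.0145, 1.43789)  len=1.4820
  (v10,v0,v1) [-++] → (1.20907, -1.0145, 0)–(1.40074, -1.0145, 0)  len=0.1917
  (v10,v1,v2) [-++] → (1.40074, -1.0145, 0)–(1.20907, -1.0145, 0.372513)  len=0.4189

Chained into 1 loop(s):
  loop 1: 8 segments, perimeter = 6.8098
Total perimeter = 6.810

loops=1 perimeter=6.810
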